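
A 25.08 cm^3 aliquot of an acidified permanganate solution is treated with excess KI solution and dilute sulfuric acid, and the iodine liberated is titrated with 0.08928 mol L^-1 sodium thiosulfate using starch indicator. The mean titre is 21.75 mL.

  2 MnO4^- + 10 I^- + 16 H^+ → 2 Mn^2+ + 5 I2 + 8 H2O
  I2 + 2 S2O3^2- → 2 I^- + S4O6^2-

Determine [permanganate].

n(S2O3^2-) = 0.02175 × 0.08928 = 1.942 × 10^-3 mol
n(I2) = n(S2O3^2-)/2 = 9.709 × 10^-4 mol
From the 2:5 ratio, n(MnO4^-) in the aliquot = 2/5 × 9.709 × 10^-4 = 3.884 × 10^-4 mol
[MnO4^-] = 3.884 × 10^-4 / 0.02508 = 0.01549 mol/L

0.01549 mol/L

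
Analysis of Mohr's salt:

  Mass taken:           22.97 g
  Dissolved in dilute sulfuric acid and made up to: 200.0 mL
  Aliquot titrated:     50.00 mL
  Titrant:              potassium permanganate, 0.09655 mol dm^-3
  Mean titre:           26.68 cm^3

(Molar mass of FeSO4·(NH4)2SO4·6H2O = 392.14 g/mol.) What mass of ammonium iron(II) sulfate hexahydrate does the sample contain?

MnO4^- + 5 Fe^2+ + 8 H^+ → Mn^2+ + 5 Fe^3+ + 4 H2O
n(KMnO4) per titration = 0.02668 × 0.09655 = 2.576 × 10^-3 mol
From the 5:1 ratio, n(FeSO4·(NH4)2SO4·6H2O) in each aliquot = 5/1 × 2.576 × 10^-3 = 0.01288 mol
n(FeSO4·(NH4)2SO4·6H2O) in the whole flask = 0.01288 × 200.0/50.00 = 0.05152 mol
mass of FeSO4·(NH4)2SO4·6H2O = 0.05152 × 392.14 = 20.20 g

20.20 g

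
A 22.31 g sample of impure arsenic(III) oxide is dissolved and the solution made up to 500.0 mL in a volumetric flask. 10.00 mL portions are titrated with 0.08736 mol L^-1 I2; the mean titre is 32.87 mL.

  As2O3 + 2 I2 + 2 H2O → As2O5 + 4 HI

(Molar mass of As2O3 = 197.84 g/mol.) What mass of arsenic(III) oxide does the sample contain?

n(I2) per titration = 0.03287 × 0.08736 = 2.872 × 10^-3 mol
From the 1:2 ratio, n(As2O3) in each aliquot = 1/2 × 2.872 × 10^-3 = 1.436 × 10^-3 mol
n(As2O3) in the whole flask = 1.436 × 10^-3 × 500.0/10.00 = 0.07179 mol
mass of As2O3 = 0.07179 × 197.84 = 14.20 g

14.20 g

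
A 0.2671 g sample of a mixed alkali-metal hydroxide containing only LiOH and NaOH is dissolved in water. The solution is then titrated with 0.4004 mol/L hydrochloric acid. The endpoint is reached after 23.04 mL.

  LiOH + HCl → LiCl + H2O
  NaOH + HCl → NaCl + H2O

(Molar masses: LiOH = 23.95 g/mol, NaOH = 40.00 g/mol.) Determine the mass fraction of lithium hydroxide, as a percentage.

n(HCl) = 0.02304 × 0.4004 = 9.225 × 10^-3 mol
Let x = n(LiOH), y = n(NaOH).
Titrant: 1x + 1y = 9.225 × 10^-3;  mass: 23.95x + 40.00y = 0.2671
Solving, x = 6.349 × 10^-3 mol, y = 2.876 × 10^-3 mol
mass of LiOH = 6.349 × 10^-3 × 23.95 = 0.1521 g
% LiOH = 0.1521 / 0.2671 × 100 = 56.93 %

56.93 %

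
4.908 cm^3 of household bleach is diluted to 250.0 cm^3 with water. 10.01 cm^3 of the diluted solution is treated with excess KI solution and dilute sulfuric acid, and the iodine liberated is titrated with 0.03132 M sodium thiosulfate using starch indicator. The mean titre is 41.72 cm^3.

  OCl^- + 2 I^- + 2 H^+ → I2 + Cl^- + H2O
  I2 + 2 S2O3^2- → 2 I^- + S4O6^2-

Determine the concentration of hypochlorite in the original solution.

n(S2O3^2-) = 0.04172 × 0.03132 = 1.307 × 10^-3 mol
n(I2) = n(S2O3^2-)/2 = 6.533 × 10^-4 mol
n(OCl^-) in the aliquot = 6.533 × 10^-4 mol (1:1 ratio)
[OCl^-]_dilute = 6.533 × 10^-4 / 0.01001 = 0.06527 mol/L
[OCl^-]_original = 0.06527 × 250.0/4.908 = 3.325 mol/L

3.325 M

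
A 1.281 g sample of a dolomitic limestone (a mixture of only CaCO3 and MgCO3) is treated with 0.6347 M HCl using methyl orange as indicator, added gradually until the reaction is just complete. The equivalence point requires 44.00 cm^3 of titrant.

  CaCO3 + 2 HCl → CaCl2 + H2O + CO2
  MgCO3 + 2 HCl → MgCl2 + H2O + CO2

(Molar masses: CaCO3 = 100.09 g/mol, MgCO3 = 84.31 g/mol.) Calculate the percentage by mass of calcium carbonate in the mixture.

51.37 %

n(HCl) = 0.04400 × 0.6347 = 0.02793 mol
Let x = n(CaCO3), y = n(MgCO3).
Titrant: 2x + 2y = 0.02793;  mass: 100.09x + 84.31y = 1.281
Solving, x = 6.575 × 10^-3 mol, y = 7.389 × 10^-3 mol
mass of CaCO3 = 6.575 × 10^-3 × 100.09 = 0.6580 g
% CaCO3 = 0.6580 / 1.281 × 100 = 51.37 %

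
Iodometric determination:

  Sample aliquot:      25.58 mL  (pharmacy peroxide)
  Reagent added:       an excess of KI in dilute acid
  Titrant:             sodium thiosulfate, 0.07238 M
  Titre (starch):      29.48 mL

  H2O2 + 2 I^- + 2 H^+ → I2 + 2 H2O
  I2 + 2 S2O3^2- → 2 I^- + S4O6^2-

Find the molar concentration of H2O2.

n(S2O3^2-) = 0.02948 × 0.07238 = 2.134 × 10^-3 mol
n(I2) = n(S2O3^2-)/2 = 1.067 × 10^-3 mol
n(H2O2) in the aliquot = 1.067 × 10^-3 mol (1:1 ratio)
[H2O2] = 1.067 × 10^-3 / 0.02558 = 0.04171 mol/L

0.04171 M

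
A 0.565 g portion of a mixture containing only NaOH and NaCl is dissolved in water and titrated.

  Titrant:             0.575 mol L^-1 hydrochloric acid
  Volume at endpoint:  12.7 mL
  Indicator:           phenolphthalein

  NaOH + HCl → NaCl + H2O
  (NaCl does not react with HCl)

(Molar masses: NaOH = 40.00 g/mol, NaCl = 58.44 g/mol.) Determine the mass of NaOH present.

0.292 g

n(HCl) = 0.0127 × 0.575 = 7.30 × 10^-3 mol
Let x = n(NaOH), y = n(NaCl).
Titrant: 1x = 7.30 × 10^-3;  mass: 40.00x + 58.44y = 0.565
Solving, x = 7.30 × 10^-3 mol, y = 4.67 × 10^-3 mol
mass of NaOH = 7.30 × 10^-3 × 40.00 = 0.292 g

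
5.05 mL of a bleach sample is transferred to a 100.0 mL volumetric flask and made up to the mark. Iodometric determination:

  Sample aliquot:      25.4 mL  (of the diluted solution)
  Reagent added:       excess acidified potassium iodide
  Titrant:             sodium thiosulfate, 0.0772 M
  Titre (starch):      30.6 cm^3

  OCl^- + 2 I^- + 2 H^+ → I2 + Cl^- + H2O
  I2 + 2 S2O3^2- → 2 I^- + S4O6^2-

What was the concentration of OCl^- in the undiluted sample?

0.921 M

n(S2O3^2-) = 0.0306 × 0.0772 = 2.36 × 10^-3 mol
n(I2) = n(S2O3^2-)/2 = 1.18 × 10^-3 mol
n(OCl^-) in the aliquot = 1.18 × 10^-3 mol (1:1 ratio)
[OCl^-]_dilute = 1.18 × 10^-3 / 0.0254 = 0.0465 mol/L
[OCl^-]_original = 0.0465 × 100.0/5.05 = 0.921 mol/L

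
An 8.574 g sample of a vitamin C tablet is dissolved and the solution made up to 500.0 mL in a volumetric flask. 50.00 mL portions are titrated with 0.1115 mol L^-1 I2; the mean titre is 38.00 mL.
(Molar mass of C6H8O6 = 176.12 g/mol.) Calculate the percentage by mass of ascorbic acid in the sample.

C6H8O6 + I2 → C6H6O6 + 2 HI
n(I2) per titration = 0.03800 × 0.1115 = 4.237 × 10^-3 mol
n(C6H8O6) in each aliquot = 4.237 × 10^-3 mol (1:1 ratio)
n(C6H8O6) in the whole flask = 4.237 × 10^-3 × 500.0/50.00 = 0.04237 mol
mass of C6H8O6 = 0.04237 × 176.12 = 7.462 g
% C6H8O6 = 7.462 / 8.574 × 100 = 87.03 %

87.03 %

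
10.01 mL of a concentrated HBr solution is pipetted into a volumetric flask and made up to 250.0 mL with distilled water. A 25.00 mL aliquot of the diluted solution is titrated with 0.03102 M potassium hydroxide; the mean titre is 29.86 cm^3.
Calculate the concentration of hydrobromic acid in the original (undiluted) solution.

HBr + KOH → KBr + H2O
n(KOH) = 0.02986 × 0.03102 = 9.263 × 10^-4 mol
n(HBr) in the aliquot = 9.263 × 10^-4 mol (1:1 ratio)
[HBr]_dilute = 9.263 × 10^-4 / 0.02500 = 0.03705 mol/L
Dilution factor = 250.0 / 10.01 = 24.98
[HBr]_stock = 0.03705 × 24.98 = 0.9253 mol/L

0.9253 M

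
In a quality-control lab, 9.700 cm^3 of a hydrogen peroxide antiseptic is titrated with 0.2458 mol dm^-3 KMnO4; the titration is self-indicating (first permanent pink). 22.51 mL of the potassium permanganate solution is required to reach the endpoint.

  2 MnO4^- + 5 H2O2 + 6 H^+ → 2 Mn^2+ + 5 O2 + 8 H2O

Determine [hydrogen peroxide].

n(KMnO4) = 0.02251 L × 0.2458 mol/L = 5.533 × 10^-3 mol
From the 5:2 mole ratio, n(H2O2) = 5/2 × 5.533 × 10^-3 = 0.01383 mol
[H2O2] = 0.01383 mol / 0.009700 L = 1.426 mol/L

1.426 mol/L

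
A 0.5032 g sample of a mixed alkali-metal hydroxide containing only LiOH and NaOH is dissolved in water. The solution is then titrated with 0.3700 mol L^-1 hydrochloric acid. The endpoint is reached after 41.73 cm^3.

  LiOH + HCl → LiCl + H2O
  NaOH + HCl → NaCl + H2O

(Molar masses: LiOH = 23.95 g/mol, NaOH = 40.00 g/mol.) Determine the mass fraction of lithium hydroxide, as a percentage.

33.93 %

n(HCl) = 0.04173 × 0.3700 = 0.01544 mol
Let x = n(LiOH), y = n(NaOH).
Titrant: 1x + 1y = 0.01544;  mass: 23.95x + 40.00y = 0.5032
Solving, x = 7.128 × 10^-3 mol, y = 8.312 × 10^-3 mol
mass of LiOH = 7.128 × 10^-3 × 23.95 = 0.1707 g
% LiOH = 0.1707 / 0.5032 × 100 = 33.93 %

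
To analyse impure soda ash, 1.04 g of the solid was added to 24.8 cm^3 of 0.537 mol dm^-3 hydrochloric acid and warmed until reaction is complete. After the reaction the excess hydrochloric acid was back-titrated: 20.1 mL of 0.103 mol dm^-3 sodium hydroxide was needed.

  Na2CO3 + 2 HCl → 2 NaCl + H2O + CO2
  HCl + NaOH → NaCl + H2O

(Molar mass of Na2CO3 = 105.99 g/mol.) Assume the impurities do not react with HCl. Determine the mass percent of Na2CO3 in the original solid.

57.3 %

n(HCl) added = 0.0248 × 0.537 = 0.0133 mol
n(NaOH) used in back-titration = 0.0201 × 0.103 = 2.07 × 10^-3 mol
n(HCl) left over = 2.07 × 10^-3 mol (1:1 ratio)
n(HCl) consumed by analyte = 0.0133 − 2.07 × 10^-3 = 0.0112 mol
From the 1:2 ratio, n(Na2CO3) = 1/2 × 0.0112 = 5.62 × 10^-3 mol
mass of Na2CO3 = 5.62 × 10^-3 × 105.99 = 0.596 g
% Na2CO3 = 0.596 / 1.04 × 100 = 57.3 %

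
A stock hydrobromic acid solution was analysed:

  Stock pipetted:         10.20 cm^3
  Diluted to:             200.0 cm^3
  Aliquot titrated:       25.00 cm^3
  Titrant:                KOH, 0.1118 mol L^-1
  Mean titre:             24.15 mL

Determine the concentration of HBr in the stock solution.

2.118 mol/L

HBr + KOH → KBr + H2O
n(KOH) = 0.02415 × 0.1118 = 2.700 × 10^-3 mol
n(HBr) in the aliquot = 2.700 × 10^-3 mol (1:1 ratio)
[HBr]_dilute = 2.700 × 10^-3 / 0.02500 = 0.1080 mol/L
Dilution factor = 200.0 / 10.20 = 19.61
[HBr]_stock = 0.1080 × 19.61 = 2.118 mol/L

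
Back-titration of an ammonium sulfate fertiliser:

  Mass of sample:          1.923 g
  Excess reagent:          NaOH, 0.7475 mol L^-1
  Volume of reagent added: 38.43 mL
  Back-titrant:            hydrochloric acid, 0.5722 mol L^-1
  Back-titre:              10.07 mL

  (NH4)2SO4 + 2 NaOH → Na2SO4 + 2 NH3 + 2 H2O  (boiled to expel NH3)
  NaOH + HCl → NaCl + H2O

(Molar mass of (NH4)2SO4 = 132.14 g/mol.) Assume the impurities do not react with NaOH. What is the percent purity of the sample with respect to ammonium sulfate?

n(NaOH) added = 0.03843 × 0.7475 = 0.02873 mol
n(HCl) used in back-titration = 0.01007 × 0.5722 = 5.762 × 10^-3 mol
n(NaOH) left over = 5.762 × 10^-3 mol (1:1 ratio)
n(NaOH) consumed by analyte = 0.02873 − 5.762 × 10^-3 = 0.02296 mol
From the 1:2 ratio, n((NH4)2SO4) = 1/2 × 0.02296 = 0.01148 mol
mass of (NH4)2SO4 = 0.01148 × 132.14 = 1.517 g
% (NH4)2SO4 = 1.517 / 1.923 × 100 = 78.90 %

78.90 %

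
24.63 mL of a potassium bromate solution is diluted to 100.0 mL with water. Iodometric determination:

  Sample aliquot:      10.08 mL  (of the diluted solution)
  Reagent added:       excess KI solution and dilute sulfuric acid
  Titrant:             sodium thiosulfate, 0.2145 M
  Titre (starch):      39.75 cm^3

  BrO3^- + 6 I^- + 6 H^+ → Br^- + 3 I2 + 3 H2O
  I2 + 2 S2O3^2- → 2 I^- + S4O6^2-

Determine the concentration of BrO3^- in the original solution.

0.5724 M

n(S2O3^2-) = 0.03975 × 0.2145 = 8.526 × 10^-3 mol
n(I2) = n(S2O3^2-)/2 = 4.263 × 10^-3 mol
From the 1:3 ratio, n(BrO3^-) in the aliquot = 1/3 × 4.263 × 10^-3 = 1.421 × 10^-3 mol
[BrO3^-]_dilute = 1.421 × 10^-3 / 0.01008 = 0.1410 mol/L
[BrO3^-]_original = 0.1410 × 100.0/24.63 = 0.5724 mol/L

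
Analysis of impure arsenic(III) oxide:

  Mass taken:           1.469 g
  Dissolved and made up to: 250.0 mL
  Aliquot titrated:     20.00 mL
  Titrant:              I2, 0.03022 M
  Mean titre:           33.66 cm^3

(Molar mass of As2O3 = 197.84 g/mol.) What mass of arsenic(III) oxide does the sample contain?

1.258 g

As2O3 + 2 I2 + 2 H2O → As2O5 + 4 HI
n(I2) per titration = 0.03366 × 0.03022 = 1.017 × 10^-3 mol
From the 1:2 ratio, n(As2O3) in each aliquot = 1/2 × 1.017 × 10^-3 = 5.086 × 10^-4 mol
n(As2O3) in the whole flask = 5.086 × 10^-4 × 250.0/20.00 = 6.358 × 10^-3 mol
mass of As2O3 = 6.358 × 10^-3 × 197.84 = 1.258 g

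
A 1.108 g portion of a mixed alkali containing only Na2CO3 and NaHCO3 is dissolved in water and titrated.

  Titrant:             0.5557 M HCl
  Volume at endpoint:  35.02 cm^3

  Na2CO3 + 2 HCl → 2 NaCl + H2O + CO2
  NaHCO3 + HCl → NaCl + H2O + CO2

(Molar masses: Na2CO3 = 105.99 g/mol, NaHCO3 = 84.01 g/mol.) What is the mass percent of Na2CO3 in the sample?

81.25 %

n(HCl) = 0.03502 × 0.5557 = 0.01946 mol
Let x = n(Na2CO3), y = n(NaHCO3).
Titrant: 2x + 1y = 0.01946;  mass: 105.99x + 84.01y = 1.108
Solving, x = 8.494 × 10^-3 mol, y = 2.473 × 10^-3 mol
mass of Na2CO3 = 8.494 × 10^-3 × 105.99 = 0.9003 g
% Na2CO3 = 0.9003 / 1.108 × 100 = 81.25 %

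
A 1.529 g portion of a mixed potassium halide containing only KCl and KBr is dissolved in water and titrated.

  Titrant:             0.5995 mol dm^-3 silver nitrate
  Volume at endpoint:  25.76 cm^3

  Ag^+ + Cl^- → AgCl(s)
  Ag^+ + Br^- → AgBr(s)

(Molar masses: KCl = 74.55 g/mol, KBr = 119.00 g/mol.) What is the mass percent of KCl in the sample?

33.86 %

n(AgNO3) = 0.02576 × 0.5995 = 0.01544 mol
Let x = n(KCl), y = n(KBr).
Titrant: 1x + 1y = 0.01544;  mass: 74.55x + 119.00y = 1.529
Solving, x = 6.946 × 10^-3 mol, y = 8.498 × 10^-3 mol
mass of KCl = 6.946 × 10^-3 × 74.55 = 0.5178 g
% KCl = 0.5178 / 1.529 × 100 = 33.86 %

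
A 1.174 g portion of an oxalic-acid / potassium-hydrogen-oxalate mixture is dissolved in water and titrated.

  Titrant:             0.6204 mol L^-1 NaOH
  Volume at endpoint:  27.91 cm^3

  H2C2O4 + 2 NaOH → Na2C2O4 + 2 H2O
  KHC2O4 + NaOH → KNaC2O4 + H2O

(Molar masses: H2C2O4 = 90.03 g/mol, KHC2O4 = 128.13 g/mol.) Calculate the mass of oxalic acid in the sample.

0.5658 g

n(NaOH) = 0.02791 × 0.6204 = 0.01732 mol
Let x = n(H2C2O4), y = n(KHC2O4).
Titrant: 2x + 1y = 0.01732;  mass: 90.03x + 128.13y = 1.174
Solving, x = 6.284 × 10^-3 mol, y = 4.747 × 10^-3 mol
mass of H2C2O4 = 6.284 × 10^-3 × 90.03 = 0.5658 g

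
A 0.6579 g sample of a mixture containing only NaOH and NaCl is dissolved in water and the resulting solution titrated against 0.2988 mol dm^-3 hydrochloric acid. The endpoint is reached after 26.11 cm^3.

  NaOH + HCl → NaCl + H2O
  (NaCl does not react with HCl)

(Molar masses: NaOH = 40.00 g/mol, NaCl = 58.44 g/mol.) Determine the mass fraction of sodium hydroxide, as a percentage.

47.43 %

n(HCl) = 0.02611 × 0.2988 = 7.802 × 10^-3 mol
Let x = n(NaOH), y = n(NaCl).
Titrant: 1x = 7.802 × 10^-3;  mass: 40.00x + 58.44y = 0.6579
Solving, x = 7.802 × 10^-3 mol, y = 5.918 × 10^-3 mol
mass of NaOH = 7.802 × 10^-3 × 40.00 = 0.3121 g
% NaOH = 0.3121 / 0.6579 × 100 = 47.43 %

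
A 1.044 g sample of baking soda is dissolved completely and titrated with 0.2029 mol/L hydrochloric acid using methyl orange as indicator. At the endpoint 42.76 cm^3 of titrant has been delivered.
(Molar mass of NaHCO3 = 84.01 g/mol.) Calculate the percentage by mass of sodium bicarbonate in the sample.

69.82 %

NaHCO3 + HCl → NaCl + H2O + CO2
n(HCl) = 0.04276 L × 0.2029 mol/L = 8.676 × 10^-3 mol
n(NaHCO3) = 8.676 × 10^-3 mol (1:1 ratio)
mass of NaHCO3 = 8.676 × 10^-3 × 84.01 g/mol = 0.7289 g
% NaHCO3 = 0.7289 / 1.044 × 100 = 69.82 %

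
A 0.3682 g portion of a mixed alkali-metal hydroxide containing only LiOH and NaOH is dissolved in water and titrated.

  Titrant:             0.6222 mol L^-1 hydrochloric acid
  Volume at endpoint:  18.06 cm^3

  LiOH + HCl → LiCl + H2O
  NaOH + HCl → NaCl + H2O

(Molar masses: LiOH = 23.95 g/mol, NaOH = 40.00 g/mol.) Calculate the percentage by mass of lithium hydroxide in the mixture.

n(HCl) = 0.01806 × 0.6222 = 0.01124 mol
Let x = n(LiOH), y = n(NaOH).
Titrant: 1x + 1y = 0.01124;  mass: 23.95x + 40.00y = 0.3682
Solving, x = 5.064 × 10^-3 mol, y = 6.173 × 10^-3 mol
mass of LiOH = 5.064 × 10^-3 × 23.95 = 0.1213 g
% LiOH = 0.1213 / 0.3682 × 100 = 32.94 %

32.94 %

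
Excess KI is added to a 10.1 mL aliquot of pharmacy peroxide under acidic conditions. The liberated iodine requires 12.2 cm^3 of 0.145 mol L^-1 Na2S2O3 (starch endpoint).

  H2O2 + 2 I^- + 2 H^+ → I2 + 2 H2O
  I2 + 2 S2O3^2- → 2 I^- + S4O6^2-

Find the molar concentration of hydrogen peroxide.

n(S2O3^2-) = 0.0122 × 0.145 = 1.77 × 10^-3 mol
n(I2) = n(S2O3^2-)/2 = 8.84 × 10^-4 mol
n(H2O2) in the aliquot = 8.84 × 10^-4 mol (1:1 ratio)
[H2O2] = 8.84 × 10^-4 / 0.0101 = 0.0876 mol/L

0.0876 mol/L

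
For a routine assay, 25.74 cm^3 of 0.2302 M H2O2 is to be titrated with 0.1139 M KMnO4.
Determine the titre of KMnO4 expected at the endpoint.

2 MnO4^- + 5 H2O2 + 6 H^+ → 2 Mn^2+ + 5 O2 + 8 H2O
n(H2O2) = 0.02574 L × 0.2302 mol/L = 5.925 × 10^-3 mol
From the 2:5 stoichiometry, n(KMnO4) = 2/5 × 5.925 × 10^-3 = 2.370 × 10^-3 mol
V(KMnO4) = 2.370 × 10^-3 mol / 0.1139 mol/L = 0.02081 L = 20.81 mL

20.81 mL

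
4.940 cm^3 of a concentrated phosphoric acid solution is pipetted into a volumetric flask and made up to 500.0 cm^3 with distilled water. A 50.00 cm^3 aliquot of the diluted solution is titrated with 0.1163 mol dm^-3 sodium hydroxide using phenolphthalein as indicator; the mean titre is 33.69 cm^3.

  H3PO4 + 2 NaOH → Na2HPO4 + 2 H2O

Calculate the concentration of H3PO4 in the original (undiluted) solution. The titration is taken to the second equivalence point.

n(NaOH) = 0.03369 × 0.1163 = 3.918 × 10^-3 mol
From the 1:2 ratio, n(H3PO4) in the aliquot = 1/2 × 3.918 × 10^-3 = 1.959 × 10^-3 mol
[H3PO4]_dilute = 1.959 × 10^-3 / 0.05000 = 0.03918 mol/L
Dilution factor = 500.0 / 4.940 = 101.2
[H3PO4]_stock = 0.03918 × 101.2 = 3.966 mol/L

3.966 mol/L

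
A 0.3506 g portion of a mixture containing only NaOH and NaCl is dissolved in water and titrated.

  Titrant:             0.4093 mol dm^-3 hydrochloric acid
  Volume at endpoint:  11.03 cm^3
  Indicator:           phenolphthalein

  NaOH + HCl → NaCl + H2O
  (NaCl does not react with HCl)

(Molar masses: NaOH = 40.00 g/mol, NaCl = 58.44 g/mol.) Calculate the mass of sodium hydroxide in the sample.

0.1806 g

n(HCl) = 0.01103 × 0.4093 = 4.515 × 10^-3 mol
Let x = n(NaOH), y = n(NaCl).
Titrant: 1x = 4.515 × 10^-3;  mass: 40.00x + 58.44y = 0.3506
Solving, x = 4.515 × 10^-3 mol, y = 2.909 × 10^-3 mol
mass of NaOH = 4.515 × 10^-3 × 40.00 = 0.1806 g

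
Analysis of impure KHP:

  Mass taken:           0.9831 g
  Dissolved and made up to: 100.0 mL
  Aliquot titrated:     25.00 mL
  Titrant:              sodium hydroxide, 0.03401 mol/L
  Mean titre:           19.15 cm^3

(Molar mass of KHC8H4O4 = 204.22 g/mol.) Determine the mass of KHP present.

KHC8H4O4 + NaOH → KNaC8H4O4 + H2O
n(NaOH) per titration = 0.01915 × 0.03401 = 6.513 × 10^-4 mol
n(KHC8H4O4) in each aliquot = 6.513 × 10^-4 mol (1:1 ratio)
n(KHC8H4O4) in the whole flask = 6.513 × 10^-4 × 100.0/25.00 = 2.605 × 10^-3 mol
mass of KHC8H4O4 = 2.605 × 10^-3 × 204.22 = 0.5320 g

0.5320 g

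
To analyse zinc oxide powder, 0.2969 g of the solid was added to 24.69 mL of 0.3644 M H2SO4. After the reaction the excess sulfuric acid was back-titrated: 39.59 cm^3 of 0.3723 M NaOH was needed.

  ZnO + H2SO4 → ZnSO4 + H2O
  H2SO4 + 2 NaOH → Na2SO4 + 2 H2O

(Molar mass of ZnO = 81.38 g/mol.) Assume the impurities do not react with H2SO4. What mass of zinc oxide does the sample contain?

n(H2SO4) added = 0.02469 × 0.3644 = 8.997 × 10^-3 mol
n(NaOH) used in back-titration = 0.03959 × 0.3723 = 0.01474 mol
From the 1:2 ratio, n(H2SO4) left over = 1/2 × 0.01474 = 7.370 × 10^-3 mol
n(H2SO4) consumed by analyte = 8.997 × 10^-3 − 7.370 × 10^-3 = 1.627 × 10^-3 mol
n(ZnO) = 1.627 × 10^-3 mol (1:1 ratio)
mass of ZnO = 1.627 × 10^-3 × 81.38 = 0.1324 g

0.1324 g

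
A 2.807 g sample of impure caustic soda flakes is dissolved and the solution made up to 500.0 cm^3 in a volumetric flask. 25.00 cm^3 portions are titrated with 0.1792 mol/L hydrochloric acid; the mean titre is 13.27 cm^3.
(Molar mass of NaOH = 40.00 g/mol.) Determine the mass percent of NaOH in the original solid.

67.77 %

NaOH + HCl → NaCl + H2O
n(HCl) per titration = 0.01327 × 0.1792 = 2.378 × 10^-3 mol
n(NaOH) in each aliquot = 2.378 × 10^-3 mol (1:1 ratio)
n(NaOH) in the whole flask = 2.378 × 10^-3 × 500.0/25.00 = 0.04756 mol
mass of NaOH = 0.04756 × 40.00 = 1.902 g
% NaOH = 1.902 / 2.807 × 100 = 67.77 %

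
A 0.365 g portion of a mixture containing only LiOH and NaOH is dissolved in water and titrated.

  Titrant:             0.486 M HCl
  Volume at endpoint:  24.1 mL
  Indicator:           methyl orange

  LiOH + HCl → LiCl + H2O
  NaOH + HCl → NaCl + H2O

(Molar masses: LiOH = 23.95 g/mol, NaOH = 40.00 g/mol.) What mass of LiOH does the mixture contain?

n(HCl) = 0.0241 × 0.486 = 0.0117 mol
Let x = n(LiOH), y = n(NaOH).
Titrant: 1x + 1y = 0.0117;  mass: 23.95x + 40.00y = 0.365
Solving, x = 6.45 × 10^-3 mol, y = 5.26 × 10^-3 mol
mass of LiOH = 6.45 × 10^-3 × 23.95 = 0.154 g

0.154 g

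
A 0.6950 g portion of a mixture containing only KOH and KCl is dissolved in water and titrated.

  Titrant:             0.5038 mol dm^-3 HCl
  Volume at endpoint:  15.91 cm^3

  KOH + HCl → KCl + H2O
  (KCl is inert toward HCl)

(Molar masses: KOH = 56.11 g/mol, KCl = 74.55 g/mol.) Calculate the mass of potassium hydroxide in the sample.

n(HCl) = 0.01591 × 0.5038 = 8.015 × 10^-3 mol
Let x = n(KOH), y = n(KCl).
Titrant: 1x = 8.015 × 10^-3;  mass: 56.11x + 74.55y = 0.6950
Solving, x = 8.015 × 10^-3 mol, y = 3.290 × 10^-3 mol
mass of KOH = 8.015 × 10^-3 × 56.11 = 0.4497 g

0.4497 g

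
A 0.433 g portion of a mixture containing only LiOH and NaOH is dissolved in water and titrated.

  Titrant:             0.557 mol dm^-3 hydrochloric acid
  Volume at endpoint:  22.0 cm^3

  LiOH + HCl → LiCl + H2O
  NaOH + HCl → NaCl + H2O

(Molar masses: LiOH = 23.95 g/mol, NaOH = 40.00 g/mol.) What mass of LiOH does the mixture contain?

0.0853 g

n(HCl) = 0.0220 × 0.557 = 0.0123 mol
Let x = n(LiOH), y = n(NaOH).
Titrant: 1x + 1y = 0.0123;  mass: 23.95x + 40.00y = 0.433
Solving, x = 3.56 × 10^-3 mol, y = 8.69 × 10^-3 mol
mass of LiOH = 3.56 × 10^-3 × 23.95 = 0.0853 g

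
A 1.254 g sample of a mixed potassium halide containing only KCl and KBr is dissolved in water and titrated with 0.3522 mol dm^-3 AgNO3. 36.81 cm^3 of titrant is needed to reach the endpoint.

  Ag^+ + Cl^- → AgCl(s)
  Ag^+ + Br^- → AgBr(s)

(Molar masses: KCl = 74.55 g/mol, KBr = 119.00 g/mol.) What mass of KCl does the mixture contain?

0.4843 g

n(AgNO3) = 0.03681 × 0.3522 = 0.01296 mol
Let x = n(KCl), y = n(KBr).
Titrant: 1x + 1y = 0.01296;  mass: 74.55x + 119.00y = 1.254
Solving, x = 6.497 × 10^-3 mol, y = 6.468 × 10^-3 mol
mass of KCl = 6.497 × 10^-3 × 74.55 = 0.4843 g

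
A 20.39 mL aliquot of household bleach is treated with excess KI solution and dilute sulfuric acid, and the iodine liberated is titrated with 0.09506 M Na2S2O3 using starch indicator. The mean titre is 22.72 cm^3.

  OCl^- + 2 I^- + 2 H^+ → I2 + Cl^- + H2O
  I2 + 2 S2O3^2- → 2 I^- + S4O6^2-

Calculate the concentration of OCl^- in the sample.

0.05296 M

n(S2O3^2-) = 0.02272 × 0.09506 = 2.160 × 10^-3 mol
n(I2) = n(S2O3^2-)/2 = 1.080 × 10^-3 mol
n(OCl^-) in the aliquot = 1.080 × 10^-3 mol (1:1 ratio)
[OCl^-] = 1.080 × 10^-3 / 0.02039 = 0.05296 mol/L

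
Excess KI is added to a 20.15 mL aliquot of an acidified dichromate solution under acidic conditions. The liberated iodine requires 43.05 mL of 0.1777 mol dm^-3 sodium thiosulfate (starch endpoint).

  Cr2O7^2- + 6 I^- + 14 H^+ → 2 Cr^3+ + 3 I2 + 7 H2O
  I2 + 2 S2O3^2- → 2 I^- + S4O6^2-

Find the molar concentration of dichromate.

n(S2O3^2-) = 0.04305 × 0.1777 = 7.650 × 10^-3 mol
n(I2) = n(S2O3^2-)/2 = 3.825 × 10^-3 mol
From the 1:3 ratio, n(Cr2O7^2-) in the aliquot = 1/3 × 3.825 × 10^-3 = 1.275 × 10^-3 mol
[Cr2O7^2-] = 1.275 × 10^-3 / 0.02015 = 0.06328 mol/L

0.06328 mol/L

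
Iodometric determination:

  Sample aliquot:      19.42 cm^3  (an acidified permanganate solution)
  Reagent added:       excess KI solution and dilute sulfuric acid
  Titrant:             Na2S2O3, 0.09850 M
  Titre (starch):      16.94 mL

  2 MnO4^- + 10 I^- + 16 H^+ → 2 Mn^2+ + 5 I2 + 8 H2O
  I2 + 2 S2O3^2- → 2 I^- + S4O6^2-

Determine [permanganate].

0.01718 M

n(S2O3^2-) = 0.01694 × 0.09850 = 1.669 × 10^-3 mol
n(I2) = n(S2O3^2-)/2 = 8.343 × 10^-4 mol
From the 2:5 ratio, n(MnO4^-) in the aliquot = 2/5 × 8.343 × 10^-4 = 3.337 × 10^-4 mol
[MnO4^-] = 3.337 × 10^-4 / 0.01942 = 0.01718 mol/L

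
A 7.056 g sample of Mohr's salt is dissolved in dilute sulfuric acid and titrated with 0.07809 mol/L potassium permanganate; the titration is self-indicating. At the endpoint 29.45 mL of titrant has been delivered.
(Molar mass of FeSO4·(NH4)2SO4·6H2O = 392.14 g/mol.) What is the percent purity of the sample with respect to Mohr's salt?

63.90 %

MnO4^- + 5 Fe^2+ + 8 H^+ → Mn^2+ + 5 Fe^3+ + 4 H2O
n(KMnO4) = 0.02945 L × 0.07809 mol/L = 2.300 × 10^-3 mol
From the 5:1 ratio, n(FeSO4·(NH4)2SO4·6H2O) = 5/1 × 2.300 × 10^-3 = 0.01150 mol
mass of FeSO4·(NH4)2SO4·6H2O = 0.01150 × 392.14 g/mol = 4.509 g
% FeSO4·(NH4)2SO4·6H2O = 4.509 / 7.056 × 100 = 63.90 %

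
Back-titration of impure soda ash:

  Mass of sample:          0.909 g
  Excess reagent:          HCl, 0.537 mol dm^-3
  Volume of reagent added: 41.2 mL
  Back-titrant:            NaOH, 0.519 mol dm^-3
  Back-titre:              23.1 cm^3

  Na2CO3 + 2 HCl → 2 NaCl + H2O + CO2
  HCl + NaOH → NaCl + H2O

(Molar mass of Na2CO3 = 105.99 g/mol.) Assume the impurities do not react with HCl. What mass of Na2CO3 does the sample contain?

n(HCl) added = 0.0412 × 0.537 = 0.0221 mol
n(NaOH) used in back-titration = 0.0231 × 0.519 = 0.0120 mol
n(HCl) left over = 0.0120 mol (1:1 ratio)
n(HCl) consumed by analyte = 0.0221 − 0.0120 = 0.0101 mol
From the 1:2 ratio, n(Na2CO3) = 1/2 × 0.0101 = 5.07 × 10^-3 mol
mass of Na2CO3 = 5.07 × 10^-3 × 105.99 = 0.537 g

0.537 g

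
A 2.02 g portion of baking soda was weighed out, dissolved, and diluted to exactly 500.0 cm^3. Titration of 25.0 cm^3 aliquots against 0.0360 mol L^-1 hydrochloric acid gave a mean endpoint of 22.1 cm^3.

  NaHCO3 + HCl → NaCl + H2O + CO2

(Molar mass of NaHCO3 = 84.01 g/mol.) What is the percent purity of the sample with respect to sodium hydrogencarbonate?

66.2 %

n(HCl) per titration = 0.0221 × 0.0360 = 7.96 × 10^-4 mol
n(NaHCO3) in each aliquot = 7.96 × 10^-4 mol (1:1 ratio)
n(NaHCO3) in the whole flask = 7.96 × 10^-4 × 500.0/25.0 = 0.0159 mol
mass of NaHCO3 = 0.0159 × 84.01 = 1.34 g
% NaHCO3 = 1.34 / 2.02 × 100 = 66.2 %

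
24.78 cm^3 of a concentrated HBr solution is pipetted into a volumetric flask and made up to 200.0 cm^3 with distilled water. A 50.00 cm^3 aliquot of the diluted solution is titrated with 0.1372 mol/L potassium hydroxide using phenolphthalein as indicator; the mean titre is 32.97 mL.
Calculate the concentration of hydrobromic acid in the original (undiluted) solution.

0.7302 mol/L

HBr + KOH → KBr + H2O
n(KOH) = 0.03297 × 0.1372 = 4.523 × 10^-3 mol
n(HBr) in the aliquot = 4.523 × 10^-3 mol (1:1 ratio)
[HBr]_dilute = 4.523 × 10^-3 / 0.05000 = 0.09047 mol/L
Dilution factor = 200.0 / 24.78 = 8.071
[HBr]_stock = 0.09047 × 8.071 = 0.7302 mol/L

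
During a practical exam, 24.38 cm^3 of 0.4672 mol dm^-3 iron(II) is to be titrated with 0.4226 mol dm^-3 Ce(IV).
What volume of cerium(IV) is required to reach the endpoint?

Ce^4+ + Fe^2+ → Ce^3+ + Fe^3+
n(Fe2+) = 0.02438 L × 0.4672 mol/L = 0.01139 mol
n(Ce4+) = 0.01139 mol (1:1 stoichiometry)
V(Ce4+) = 0.01139 mol / 0.4226 mol/L = 0.02695 L = 26.95 mL

26.95 mL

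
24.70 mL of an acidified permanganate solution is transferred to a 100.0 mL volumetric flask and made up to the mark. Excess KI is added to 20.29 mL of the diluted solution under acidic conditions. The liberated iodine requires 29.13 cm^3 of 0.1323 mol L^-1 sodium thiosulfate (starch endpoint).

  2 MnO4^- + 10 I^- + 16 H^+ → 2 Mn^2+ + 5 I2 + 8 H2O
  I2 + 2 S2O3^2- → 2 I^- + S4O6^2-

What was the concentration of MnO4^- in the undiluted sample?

n(S2O3^2-) = 0.02913 × 0.1323 = 3.854 × 10^-3 mol
n(I2) = n(S2O3^2-)/2 = 1.927 × 10^-3 mol
From the 2:5 ratio, n(MnO4^-) in the aliquot = 2/5 × 1.927 × 10^-3 = 7.708 × 10^-4 mol
[MnO4^-]_dilute = 7.708 × 10^-4 / 0.02029 = 0.03799 mol/L
[MnO4^-]_original = 0.03799 × 100.0/24.70 = 0.1538 mol/L

0.1538 mol/L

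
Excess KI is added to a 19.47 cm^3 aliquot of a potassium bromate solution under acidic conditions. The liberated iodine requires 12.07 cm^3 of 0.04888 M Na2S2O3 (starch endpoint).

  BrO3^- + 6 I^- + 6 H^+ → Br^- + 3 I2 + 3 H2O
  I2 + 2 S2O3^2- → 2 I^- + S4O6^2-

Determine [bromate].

0.005050 M

n(S2O3^2-) = 0.01207 × 0.04888 = 5.900 × 10^-4 mol
n(I2) = n(S2O3^2-)/2 = 2.950 × 10^-4 mol
From the 1:3 ratio, n(BrO3^-) in the aliquot = 1/3 × 2.950 × 10^-4 = 9.833 × 10^-5 mol
[BrO3^-] = 9.833 × 10^-5 / 0.01947 = 0.005050 mol/L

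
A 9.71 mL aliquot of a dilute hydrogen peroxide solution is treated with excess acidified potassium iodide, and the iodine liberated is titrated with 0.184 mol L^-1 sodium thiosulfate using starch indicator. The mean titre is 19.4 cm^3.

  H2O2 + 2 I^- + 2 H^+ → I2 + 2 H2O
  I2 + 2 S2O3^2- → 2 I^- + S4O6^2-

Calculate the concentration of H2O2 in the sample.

0.184 mol/L

n(S2O3^2-) = 0.0194 × 0.184 = 3.57 × 10^-3 mol
n(I2) = n(S2O3^2-)/2 = 1.78 × 10^-3 mol
n(H2O2) in the aliquot = 1.78 × 10^-3 mol (1:1 ratio)
[H2O2] = 1.78 × 10^-3 / 0.00971 = 0.184 mol/L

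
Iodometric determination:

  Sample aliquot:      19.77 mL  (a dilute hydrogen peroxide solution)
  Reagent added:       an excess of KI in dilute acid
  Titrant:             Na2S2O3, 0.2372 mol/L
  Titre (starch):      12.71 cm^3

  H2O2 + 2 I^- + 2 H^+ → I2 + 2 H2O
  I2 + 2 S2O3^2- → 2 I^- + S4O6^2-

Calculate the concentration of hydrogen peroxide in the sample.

0.07625 mol/L

n(S2O3^2-) = 0.01271 × 0.2372 = 3.015 × 10^-3 mol
n(I2) = n(S2O3^2-)/2 = 1.507 × 10^-3 mol
n(H2O2) in the aliquot = 1.507 × 10^-3 mol (1:1 ratio)
[H2O2] = 1.507 × 10^-3 / 0.01977 = 0.07625 mol/L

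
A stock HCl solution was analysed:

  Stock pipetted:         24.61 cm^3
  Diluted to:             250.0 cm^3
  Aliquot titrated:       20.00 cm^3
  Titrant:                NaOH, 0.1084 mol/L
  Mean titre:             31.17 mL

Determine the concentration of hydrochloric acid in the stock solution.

1.716 mol/L

HCl + NaOH → NaCl + H2O
n(NaOH) = 0.03117 × 0.1084 = 3.379 × 10^-3 mol
n(HCl) in the aliquot = 3.379 × 10^-3 mol (1:1 ratio)
[HCl]_dilute = 3.379 × 10^-3 / 0.02000 = 0.1689 mol/L
Dilution factor = 250.0 / 24.61 = 10.16
[HCl]_stock = 0.1689 × 10.16 = 1.716 mol/L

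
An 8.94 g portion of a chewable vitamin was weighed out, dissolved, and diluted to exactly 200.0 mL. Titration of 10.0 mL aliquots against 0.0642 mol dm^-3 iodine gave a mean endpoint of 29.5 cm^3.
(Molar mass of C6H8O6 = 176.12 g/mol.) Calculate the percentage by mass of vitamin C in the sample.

C6H8O6 + I2 → C6H6O6 + 2 HI
n(I2) per titration = 0.0295 × 0.0642 = 1.89 × 10^-3 mol
n(C6H8O6) in each aliquot = 1.89 × 10^-3 mol (1:1 ratio)
n(C6H8O6) in the whole flask = 1.89 × 10^-3 × 200.0/10.0 = 0.0379 mol
mass of C6H8O6 = 0.0379 × 176.12 = 6.67 g
% C6H8O6 = 6.67 / 8.94 × 100 = 74.6 %

74.6 %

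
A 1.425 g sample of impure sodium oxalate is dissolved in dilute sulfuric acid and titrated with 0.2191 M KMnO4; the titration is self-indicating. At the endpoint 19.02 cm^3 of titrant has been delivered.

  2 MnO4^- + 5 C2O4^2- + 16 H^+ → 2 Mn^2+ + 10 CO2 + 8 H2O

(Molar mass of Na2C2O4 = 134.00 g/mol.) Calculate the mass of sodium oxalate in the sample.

1.396 g

n(KMnO4) = 0.01902 L × 0.2191 mol/L = 4.167 × 10^-3 mol
From the 5:2 ratio, n(Na2C2O4) = 5/2 × 4.167 × 10^-3 = 0.01042 mol
mass of Na2C2O4 = 0.01042 × 134.00 g/mol = 1.396 g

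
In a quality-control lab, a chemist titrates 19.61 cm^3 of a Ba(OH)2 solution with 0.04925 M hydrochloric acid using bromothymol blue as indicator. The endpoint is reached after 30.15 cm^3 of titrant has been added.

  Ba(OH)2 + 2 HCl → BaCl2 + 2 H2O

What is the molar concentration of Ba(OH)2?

n(HCl) = 0.03015 L × 0.04925 mol/L = 1.485 × 10^-3 mol
From the 1:2 mole ratio, n(Ba(OH)2) = 1/2 × 1.485 × 10^-3 = 7.424 × 10^-4 mol
[Ba(OH)2] = 7.424 × 10^-4 mol / 0.01961 L = 0.03786 mol/L

0.03786 M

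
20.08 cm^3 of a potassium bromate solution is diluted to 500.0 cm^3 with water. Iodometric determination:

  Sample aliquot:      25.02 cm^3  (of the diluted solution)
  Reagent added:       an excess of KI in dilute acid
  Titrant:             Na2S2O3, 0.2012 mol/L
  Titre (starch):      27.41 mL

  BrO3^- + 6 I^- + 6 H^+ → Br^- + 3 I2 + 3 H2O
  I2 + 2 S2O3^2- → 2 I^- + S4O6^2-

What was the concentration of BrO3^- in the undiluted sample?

n(S2O3^2-) = 0.02741 × 0.2012 = 5.515 × 10^-3 mol
n(I2) = n(S2O3^2-)/2 = 2.757 × 10^-3 mol
From the 1:3 ratio, n(BrO3^-) in the aliquot = 1/3 × 2.757 × 10^-3 = 9.191 × 10^-4 mol
[BrO3^-]_dilute = 9.191 × 10^-4 / 0.02502 = 0.03674 mol/L
[BrO3^-]_original = 0.03674 × 500.0/20.08 = 0.9148 mol/L

0.9148 mol/L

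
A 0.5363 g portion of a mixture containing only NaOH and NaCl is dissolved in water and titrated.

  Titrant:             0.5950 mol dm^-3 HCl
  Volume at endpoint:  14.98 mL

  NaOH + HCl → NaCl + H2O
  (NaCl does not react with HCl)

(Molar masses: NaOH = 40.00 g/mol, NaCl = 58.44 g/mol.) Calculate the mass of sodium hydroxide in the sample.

n(HCl) = 0.01498 × 0.5950 = 8.913 × 10^-3 mol
Let x = n(NaOH), y = n(NaCl).
Titrant: 1x = 8.913 × 10^-3;  mass: 40.00x + 58.44y = 0.5363
Solving, x = 8.913 × 10^-3 mol, y = 3.076 × 10^-3 mol
mass of NaOH = 8.913 × 10^-3 × 40.00 = 0.3565 g

0.3565 g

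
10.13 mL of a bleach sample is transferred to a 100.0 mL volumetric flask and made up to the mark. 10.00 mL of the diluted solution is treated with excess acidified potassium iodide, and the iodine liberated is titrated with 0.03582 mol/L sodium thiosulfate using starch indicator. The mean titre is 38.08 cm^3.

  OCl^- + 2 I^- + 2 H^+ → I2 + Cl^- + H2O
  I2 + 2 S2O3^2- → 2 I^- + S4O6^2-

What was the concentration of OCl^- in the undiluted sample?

0.6733 mol/L

n(S2O3^2-) = 0.03808 × 0.03582 = 1.364 × 10^-3 mol
n(I2) = n(S2O3^2-)/2 = 6.820 × 10^-4 mol
n(OCl^-) in the aliquot = 6.820 × 10^-4 mol (1:1 ratio)
[OCl^-]_dilute = 6.820 × 10^-4 / 0.01000 = 0.06820 mol/L
[OCl^-]_original = 0.06820 × 100.0/10.13 = 0.6733 mol/L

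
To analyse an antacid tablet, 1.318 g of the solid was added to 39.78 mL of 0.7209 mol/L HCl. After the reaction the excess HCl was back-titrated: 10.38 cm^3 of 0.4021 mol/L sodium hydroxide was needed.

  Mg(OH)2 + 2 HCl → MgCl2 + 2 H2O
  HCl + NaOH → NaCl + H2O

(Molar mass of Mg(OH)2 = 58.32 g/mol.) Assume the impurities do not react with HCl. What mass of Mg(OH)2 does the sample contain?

n(HCl) added = 0.03978 × 0.7209 = 0.02868 mol
n(NaOH) used in back-titration = 0.01038 × 0.4021 = 4.174 × 10^-3 mol
n(HCl) left over = 4.174 × 10^-3 mol (1:1 ratio)
n(HCl) consumed by analyte = 0.02868 − 4.174 × 10^-3 = 0.02450 mol
From the 1:2 ratio, n(Mg(OH)2) = 1/2 × 0.02450 = 0.01225 mol
mass of Mg(OH)2 = 0.01225 × 58.32 = 0.7145 g

0.7145 g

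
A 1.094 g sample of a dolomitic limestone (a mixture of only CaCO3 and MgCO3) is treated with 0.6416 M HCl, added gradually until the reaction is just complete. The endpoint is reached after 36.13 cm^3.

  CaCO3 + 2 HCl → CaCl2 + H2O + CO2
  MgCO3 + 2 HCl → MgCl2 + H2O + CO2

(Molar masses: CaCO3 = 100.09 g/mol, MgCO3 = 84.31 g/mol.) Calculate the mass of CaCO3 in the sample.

n(HCl) = 0.03613 × 0.6416 = 0.02318 mol
Let x = n(CaCO3), y = n(MgCO3).
Titrant: 2x + 2y = 0.02318;  mass: 100.09x + 84.31y = 1.094
Solving, x = 7.402 × 10^-3 mol, y = 4.188 × 10^-3 mol
mass of CaCO3 = 7.402 × 10^-3 × 100.09 = 0.7409 g

0.7409 g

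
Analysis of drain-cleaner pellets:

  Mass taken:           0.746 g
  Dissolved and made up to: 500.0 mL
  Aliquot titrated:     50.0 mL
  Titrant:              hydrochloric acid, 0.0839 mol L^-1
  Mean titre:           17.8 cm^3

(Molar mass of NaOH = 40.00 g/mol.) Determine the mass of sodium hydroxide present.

0.597 g

NaOH + HCl → NaCl + H2O
n(HCl) per titration = 0.0178 × 0.0839 = 1.49 × 10^-3 mol
n(NaOH) in each aliquot = 1.49 × 10^-3 mol (1:1 ratio)
n(NaOH) in the whole flask = 1.49 × 10^-3 × 500.0/50.0 = 0.0149 mol
mass of NaOH = 0.0149 × 40.00 = 0.597 g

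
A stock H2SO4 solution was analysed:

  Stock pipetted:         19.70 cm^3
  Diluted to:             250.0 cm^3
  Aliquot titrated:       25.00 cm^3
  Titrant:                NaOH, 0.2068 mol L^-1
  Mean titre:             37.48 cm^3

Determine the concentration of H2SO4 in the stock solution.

H2SO4 + 2 NaOH → Na2SO4 + 2 H2O
n(NaOH) = 0.03748 × 0.2068 = 7.751 × 10^-3 mol
From the 1:2 ratio, n(H2SO4) in the aliquot = 1/2 × 7.751 × 10^-3 = 3.875 × 10^-3 mol
[H2SO4]_dilute = 3.875 × 10^-3 / 0.02500 = 0.1550 mol/L
Dilution factor = 250.0 / 19.70 = 12.69
[H2SO4]_stock = 0.1550 × 12.69 = 1.967 mol/L

1.967 mol/L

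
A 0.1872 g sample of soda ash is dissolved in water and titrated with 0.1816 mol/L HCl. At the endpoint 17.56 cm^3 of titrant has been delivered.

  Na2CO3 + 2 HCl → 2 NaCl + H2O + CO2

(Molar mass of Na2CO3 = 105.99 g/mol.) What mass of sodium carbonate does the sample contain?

n(HCl) = 0.01756 L × 0.1816 mol/L = 3.189 × 10^-3 mol
From the 1:2 ratio, n(Na2CO3) = 1/2 × 3.189 × 10^-3 = 1.594 × 10^-3 mol
mass of Na2CO3 = 1.594 × 10^-3 × 105.99 g/mol = 0.1690 g

0.1690 g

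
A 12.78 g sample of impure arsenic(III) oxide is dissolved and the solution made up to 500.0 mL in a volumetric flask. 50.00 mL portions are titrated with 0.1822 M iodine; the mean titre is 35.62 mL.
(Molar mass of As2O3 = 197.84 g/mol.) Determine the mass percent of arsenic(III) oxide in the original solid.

50.23 %

As2O3 + 2 I2 + 2 H2O → As2O5 + 4 HI
n(I2) per titration = 0.03562 × 0.1822 = 6.490 × 10^-3 mol
From the 1:2 ratio, n(As2O3) in each aliquot = 1/2 × 6.490 × 10^-3 = 3.245 × 10^-3 mol
n(As2O3) in the whole flask = 3.245 × 10^-3 × 500.0/50.00 = 0.03245 mol
mass of As2O3 = 0.03245 × 197.84 = 6.420 g
% As2O3 = 6.420 / 12.78 × 100 = 50.23 %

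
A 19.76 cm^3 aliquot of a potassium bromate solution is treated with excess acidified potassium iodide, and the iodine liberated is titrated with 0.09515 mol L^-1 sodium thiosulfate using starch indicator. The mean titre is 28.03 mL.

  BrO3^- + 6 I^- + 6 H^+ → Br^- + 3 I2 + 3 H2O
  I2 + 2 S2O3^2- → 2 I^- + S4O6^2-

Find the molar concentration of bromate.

n(S2O3^2-) = 0.02803 × 0.09515 = 2.667 × 10^-3 mol
n(I2) = n(S2O3^2-)/2 = 1.334 × 10^-3 mol
From the 1:3 ratio, n(BrO3^-) in the aliquot = 1/3 × 1.334 × 10^-3 = 4.445 × 10^-4 mol
[BrO3^-] = 4.445 × 10^-4 / 0.01976 = 0.02250 mol/L

0.02250 mol/L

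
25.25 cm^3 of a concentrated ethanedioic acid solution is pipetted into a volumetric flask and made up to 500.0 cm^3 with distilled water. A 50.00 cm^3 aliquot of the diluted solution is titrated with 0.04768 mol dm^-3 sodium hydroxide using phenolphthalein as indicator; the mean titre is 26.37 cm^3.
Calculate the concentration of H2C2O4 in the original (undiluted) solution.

0.2490 mol/L

H2C2O4 + 2 NaOH → Na2C2O4 + 2 H2O
n(NaOH) = 0.02637 × 0.04768 = 1.257 × 10^-3 mol
From the 1:2 ratio, n(H2C2O4) in the aliquot = 1/2 × 1.257 × 10^-3 = 6.287 × 10^-4 mol
[H2C2O4]_dilute = 6.287 × 10^-4 / 0.05000 = 0.01257 mol/L
Dilution factor = 500.0 / 25.25 = 19.80
[H2C2O4]_stock = 0.01257 × 19.80 = 0.2490 mol/L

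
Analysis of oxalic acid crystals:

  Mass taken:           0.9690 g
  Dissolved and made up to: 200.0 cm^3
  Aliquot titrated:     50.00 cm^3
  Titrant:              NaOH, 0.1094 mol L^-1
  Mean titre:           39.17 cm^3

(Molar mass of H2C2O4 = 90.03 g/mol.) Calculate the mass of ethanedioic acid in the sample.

H2C2O4 + 2 NaOH → Na2C2O4 + 2 H2O
n(NaOH) per titration = 0.03917 × 0.1094 = 4.285 × 10^-3 mol
From the 1:2 ratio, n(H2C2O4) in each aliquot = 1/2 × 4.285 × 10^-3 = 2.143 × 10^-3 mol
n(H2C2O4) in the whole flask = 2.143 × 10^-3 × 200.0/50.00 = 8.570 × 10^-3 mol
mass of H2C2O4 = 8.570 × 10^-3 × 90.03 = 0.7716 g

0.7716 g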